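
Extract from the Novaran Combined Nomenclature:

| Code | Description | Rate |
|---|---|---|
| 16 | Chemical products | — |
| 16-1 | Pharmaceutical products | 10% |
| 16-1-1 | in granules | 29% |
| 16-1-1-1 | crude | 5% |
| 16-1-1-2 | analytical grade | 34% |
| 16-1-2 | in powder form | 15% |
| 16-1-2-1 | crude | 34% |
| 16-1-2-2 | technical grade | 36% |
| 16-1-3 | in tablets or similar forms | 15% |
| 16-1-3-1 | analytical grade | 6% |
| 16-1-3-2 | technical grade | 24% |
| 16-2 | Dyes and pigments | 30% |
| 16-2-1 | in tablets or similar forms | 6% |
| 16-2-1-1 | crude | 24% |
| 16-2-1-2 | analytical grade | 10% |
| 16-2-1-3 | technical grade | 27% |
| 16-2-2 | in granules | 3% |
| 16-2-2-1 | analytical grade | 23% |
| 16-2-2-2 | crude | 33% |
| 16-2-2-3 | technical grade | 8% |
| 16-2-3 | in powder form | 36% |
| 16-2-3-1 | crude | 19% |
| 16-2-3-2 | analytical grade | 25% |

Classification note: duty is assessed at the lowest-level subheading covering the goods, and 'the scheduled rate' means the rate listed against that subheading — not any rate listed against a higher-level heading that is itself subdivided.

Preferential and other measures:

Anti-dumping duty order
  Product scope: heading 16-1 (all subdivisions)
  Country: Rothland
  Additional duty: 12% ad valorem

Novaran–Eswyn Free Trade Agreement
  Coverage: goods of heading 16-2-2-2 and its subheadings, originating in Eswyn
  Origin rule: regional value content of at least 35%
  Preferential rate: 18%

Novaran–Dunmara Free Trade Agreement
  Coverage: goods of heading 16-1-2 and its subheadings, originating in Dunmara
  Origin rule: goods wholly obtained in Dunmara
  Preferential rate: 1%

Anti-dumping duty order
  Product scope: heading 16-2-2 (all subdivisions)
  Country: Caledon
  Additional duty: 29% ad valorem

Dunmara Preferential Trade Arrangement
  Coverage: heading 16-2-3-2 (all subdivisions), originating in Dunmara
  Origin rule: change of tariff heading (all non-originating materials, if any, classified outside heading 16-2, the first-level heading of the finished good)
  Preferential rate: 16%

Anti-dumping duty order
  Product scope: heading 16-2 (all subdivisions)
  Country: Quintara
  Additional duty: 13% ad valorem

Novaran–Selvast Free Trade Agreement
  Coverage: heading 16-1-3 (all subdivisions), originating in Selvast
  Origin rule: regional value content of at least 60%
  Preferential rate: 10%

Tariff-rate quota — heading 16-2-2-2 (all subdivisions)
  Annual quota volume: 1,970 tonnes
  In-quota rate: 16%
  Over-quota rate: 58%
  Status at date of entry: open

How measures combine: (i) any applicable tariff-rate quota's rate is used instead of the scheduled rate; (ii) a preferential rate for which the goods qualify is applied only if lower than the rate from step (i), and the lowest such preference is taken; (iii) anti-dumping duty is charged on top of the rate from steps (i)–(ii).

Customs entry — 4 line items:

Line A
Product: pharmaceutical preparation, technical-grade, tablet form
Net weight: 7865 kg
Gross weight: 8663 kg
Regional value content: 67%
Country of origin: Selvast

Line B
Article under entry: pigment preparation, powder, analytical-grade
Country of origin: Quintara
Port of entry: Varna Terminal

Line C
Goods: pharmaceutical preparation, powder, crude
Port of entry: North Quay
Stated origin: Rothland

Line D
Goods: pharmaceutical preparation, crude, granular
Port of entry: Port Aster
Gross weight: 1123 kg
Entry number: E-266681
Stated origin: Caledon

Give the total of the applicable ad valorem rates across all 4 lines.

Line A: pharmaceutical → 16-1; tablet form → 16-1-3; technical-grade → 16-1-3-2. Scheduled 24%. Selvast agreement on 16-1-3: RVC ≥ 60% → 10% available; preferential 10%. → 10%.
Line B: pigment → 16-2; powder → 16-2-3; analytical-grade → 16-2-3-2. Scheduled 25%. anti-dumping (Quintara, 16-2): +13%; total 25% + 13% = 38%. → 38%.
Line C: pharmaceutical → 16-1; powder → 16-1-2; crude → 16-1-2-1. Scheduled 34%. anti-dumping (Rothland, 16-1): +12%; total 34% + 12% = 46%. → 46%.
Line D: pharmaceutical → 16-1; granular → 16-1-1; crude → 16-1-1-1. Scheduled 5%. No special measure applies. → 5%.
Sum: 10% + 38% + 46% + 5% = 99%.

99%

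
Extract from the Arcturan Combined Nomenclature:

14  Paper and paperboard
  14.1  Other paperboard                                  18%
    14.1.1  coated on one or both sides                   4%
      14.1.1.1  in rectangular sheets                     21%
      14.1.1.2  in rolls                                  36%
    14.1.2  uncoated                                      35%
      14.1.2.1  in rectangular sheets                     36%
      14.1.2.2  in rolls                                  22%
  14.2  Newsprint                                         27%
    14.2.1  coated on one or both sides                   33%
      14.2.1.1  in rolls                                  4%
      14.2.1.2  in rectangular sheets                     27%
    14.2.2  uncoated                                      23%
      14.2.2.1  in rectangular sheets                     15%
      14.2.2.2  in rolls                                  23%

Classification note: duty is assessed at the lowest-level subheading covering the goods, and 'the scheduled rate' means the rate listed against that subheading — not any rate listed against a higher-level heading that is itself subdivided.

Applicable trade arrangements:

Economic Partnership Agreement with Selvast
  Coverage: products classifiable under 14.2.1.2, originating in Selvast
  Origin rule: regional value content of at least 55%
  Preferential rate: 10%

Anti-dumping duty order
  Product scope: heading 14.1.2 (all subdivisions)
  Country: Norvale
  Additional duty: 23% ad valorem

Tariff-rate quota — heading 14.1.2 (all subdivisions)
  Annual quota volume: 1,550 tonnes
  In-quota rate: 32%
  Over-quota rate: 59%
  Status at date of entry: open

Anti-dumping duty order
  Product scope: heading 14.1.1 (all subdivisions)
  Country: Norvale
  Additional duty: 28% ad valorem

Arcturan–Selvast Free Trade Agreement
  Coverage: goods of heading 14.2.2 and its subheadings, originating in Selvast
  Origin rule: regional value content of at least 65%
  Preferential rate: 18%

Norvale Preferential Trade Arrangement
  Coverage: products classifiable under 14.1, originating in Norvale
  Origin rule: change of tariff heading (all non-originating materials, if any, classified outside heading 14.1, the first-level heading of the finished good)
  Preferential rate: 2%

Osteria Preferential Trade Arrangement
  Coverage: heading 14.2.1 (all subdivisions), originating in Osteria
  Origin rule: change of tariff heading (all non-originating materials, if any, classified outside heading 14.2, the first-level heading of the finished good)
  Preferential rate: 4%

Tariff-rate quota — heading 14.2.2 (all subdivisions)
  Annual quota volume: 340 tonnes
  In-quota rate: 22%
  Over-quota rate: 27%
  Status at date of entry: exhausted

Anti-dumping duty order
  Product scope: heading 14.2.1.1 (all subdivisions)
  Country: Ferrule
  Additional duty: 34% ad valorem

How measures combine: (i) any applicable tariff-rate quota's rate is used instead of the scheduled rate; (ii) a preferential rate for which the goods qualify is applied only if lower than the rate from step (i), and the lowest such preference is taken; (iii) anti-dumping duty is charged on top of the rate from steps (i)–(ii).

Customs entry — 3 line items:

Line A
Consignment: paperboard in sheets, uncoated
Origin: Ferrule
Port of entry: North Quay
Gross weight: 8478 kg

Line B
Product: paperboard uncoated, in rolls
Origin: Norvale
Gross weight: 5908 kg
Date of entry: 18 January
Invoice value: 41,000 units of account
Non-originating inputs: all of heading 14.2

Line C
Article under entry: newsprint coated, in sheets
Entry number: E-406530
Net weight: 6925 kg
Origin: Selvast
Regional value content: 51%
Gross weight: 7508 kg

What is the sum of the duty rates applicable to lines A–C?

Line A: paperboard → 14.1; uncoated → 14.1.2; in sheets → 14.1.2.1. Scheduled 36%. quota on 14.1.2 open → in-quota 32%. → 32%.
Line B: paperboard → 14.1; uncoated → 14.1.2; in rolls → 14.1.2.2. Scheduled 22%. quota on 14.1.2 open → in-quota 32%; Norvale agreement on 14.1: CTH met → 2% available; preferential 2%; anti-dumping (Norvale, 14.1.2): +23%; total 2% + 23% = 25%. → 25%.
Line C: newsprint → 14.2; coated → 14.2.1; in sheets → 14.2.1.2. Scheduled 27%. Selvast agreement on 14.2.1.2: RVC < 55%; Selvast agreement on 14.2.2: 14.2.1.2 not covered. → 27%.
Sum: 32% + 25% + 27% = 84%.

84%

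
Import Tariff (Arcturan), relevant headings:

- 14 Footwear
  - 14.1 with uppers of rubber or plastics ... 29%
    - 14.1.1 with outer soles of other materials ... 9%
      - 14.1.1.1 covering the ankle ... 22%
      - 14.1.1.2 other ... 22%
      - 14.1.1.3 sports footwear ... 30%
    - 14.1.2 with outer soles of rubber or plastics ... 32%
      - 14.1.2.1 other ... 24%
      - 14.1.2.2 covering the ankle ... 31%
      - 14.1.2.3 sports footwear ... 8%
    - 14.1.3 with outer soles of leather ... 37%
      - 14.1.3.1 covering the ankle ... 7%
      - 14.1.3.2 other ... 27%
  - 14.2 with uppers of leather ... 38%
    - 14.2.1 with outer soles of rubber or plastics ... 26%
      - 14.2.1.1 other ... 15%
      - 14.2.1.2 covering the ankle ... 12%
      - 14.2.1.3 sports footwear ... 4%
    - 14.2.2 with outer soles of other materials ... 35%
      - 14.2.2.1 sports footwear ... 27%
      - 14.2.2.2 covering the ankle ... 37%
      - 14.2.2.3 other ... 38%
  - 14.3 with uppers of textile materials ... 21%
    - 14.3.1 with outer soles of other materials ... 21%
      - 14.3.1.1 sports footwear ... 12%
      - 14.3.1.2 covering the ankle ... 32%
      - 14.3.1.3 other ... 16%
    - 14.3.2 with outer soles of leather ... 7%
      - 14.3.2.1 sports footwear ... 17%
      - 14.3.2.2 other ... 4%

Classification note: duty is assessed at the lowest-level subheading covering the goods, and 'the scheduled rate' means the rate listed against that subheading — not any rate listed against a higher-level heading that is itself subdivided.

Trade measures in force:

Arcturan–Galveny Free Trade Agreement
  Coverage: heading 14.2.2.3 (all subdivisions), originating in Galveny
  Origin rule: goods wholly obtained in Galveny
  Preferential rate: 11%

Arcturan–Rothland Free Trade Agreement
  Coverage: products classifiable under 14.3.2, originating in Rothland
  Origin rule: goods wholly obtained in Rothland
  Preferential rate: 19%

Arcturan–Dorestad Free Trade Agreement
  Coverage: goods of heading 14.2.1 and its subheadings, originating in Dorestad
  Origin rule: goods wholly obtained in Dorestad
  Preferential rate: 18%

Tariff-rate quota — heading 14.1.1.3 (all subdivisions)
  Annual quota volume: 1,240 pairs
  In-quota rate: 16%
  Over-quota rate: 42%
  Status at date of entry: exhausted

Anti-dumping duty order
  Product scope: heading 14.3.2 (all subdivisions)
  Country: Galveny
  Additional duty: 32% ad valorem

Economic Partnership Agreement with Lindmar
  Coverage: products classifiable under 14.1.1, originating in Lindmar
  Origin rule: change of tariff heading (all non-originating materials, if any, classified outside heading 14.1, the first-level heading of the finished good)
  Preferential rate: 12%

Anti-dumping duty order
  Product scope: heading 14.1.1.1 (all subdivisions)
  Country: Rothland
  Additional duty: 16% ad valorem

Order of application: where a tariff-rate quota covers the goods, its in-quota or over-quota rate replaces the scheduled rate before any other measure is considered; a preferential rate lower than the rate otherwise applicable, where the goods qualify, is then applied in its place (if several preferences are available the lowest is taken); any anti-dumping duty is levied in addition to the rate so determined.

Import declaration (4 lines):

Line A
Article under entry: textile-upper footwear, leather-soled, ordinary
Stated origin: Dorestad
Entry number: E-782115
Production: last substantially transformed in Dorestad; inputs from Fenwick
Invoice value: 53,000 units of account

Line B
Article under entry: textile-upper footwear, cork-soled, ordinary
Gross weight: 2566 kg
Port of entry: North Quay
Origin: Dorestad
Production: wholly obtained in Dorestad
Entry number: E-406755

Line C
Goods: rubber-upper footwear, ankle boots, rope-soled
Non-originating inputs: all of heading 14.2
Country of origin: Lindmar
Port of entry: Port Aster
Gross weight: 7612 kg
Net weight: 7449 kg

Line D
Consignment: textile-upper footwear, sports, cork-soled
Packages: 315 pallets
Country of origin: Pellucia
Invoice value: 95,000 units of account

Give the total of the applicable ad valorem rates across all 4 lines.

44%

Line A: textile-upper → 14.3; leather-soled → 14.3.2; ordinary → 14.3.2.2. Scheduled 4%. Dorestad agreement on 14.2.1: 14.3.2.2 not covered. → 4%.
Line B: textile-upper → 14.3; cork-soled → 14.3.1; ordinary → 14.3.1.3. Scheduled 16%. Dorestad agreement on 14.2.1: 14.3.1.3 not covered. → 16%.
Line C: rubber-upper → 14.1; rope-soled → 14.1.1; ankle boots → 14.1.1.1. Scheduled 22%. Lindmar agreement on 14.1.1: CTH met → 12% available; preferential 12%. → 12%.
Line D: textile-upper → 14.3; cork-soled → 14.3.1; sports → 14.3.1.1. Scheduled 12%. No special measure applies. → 12%.
Sum: 4% + 16% + 12% + 12% = 44%.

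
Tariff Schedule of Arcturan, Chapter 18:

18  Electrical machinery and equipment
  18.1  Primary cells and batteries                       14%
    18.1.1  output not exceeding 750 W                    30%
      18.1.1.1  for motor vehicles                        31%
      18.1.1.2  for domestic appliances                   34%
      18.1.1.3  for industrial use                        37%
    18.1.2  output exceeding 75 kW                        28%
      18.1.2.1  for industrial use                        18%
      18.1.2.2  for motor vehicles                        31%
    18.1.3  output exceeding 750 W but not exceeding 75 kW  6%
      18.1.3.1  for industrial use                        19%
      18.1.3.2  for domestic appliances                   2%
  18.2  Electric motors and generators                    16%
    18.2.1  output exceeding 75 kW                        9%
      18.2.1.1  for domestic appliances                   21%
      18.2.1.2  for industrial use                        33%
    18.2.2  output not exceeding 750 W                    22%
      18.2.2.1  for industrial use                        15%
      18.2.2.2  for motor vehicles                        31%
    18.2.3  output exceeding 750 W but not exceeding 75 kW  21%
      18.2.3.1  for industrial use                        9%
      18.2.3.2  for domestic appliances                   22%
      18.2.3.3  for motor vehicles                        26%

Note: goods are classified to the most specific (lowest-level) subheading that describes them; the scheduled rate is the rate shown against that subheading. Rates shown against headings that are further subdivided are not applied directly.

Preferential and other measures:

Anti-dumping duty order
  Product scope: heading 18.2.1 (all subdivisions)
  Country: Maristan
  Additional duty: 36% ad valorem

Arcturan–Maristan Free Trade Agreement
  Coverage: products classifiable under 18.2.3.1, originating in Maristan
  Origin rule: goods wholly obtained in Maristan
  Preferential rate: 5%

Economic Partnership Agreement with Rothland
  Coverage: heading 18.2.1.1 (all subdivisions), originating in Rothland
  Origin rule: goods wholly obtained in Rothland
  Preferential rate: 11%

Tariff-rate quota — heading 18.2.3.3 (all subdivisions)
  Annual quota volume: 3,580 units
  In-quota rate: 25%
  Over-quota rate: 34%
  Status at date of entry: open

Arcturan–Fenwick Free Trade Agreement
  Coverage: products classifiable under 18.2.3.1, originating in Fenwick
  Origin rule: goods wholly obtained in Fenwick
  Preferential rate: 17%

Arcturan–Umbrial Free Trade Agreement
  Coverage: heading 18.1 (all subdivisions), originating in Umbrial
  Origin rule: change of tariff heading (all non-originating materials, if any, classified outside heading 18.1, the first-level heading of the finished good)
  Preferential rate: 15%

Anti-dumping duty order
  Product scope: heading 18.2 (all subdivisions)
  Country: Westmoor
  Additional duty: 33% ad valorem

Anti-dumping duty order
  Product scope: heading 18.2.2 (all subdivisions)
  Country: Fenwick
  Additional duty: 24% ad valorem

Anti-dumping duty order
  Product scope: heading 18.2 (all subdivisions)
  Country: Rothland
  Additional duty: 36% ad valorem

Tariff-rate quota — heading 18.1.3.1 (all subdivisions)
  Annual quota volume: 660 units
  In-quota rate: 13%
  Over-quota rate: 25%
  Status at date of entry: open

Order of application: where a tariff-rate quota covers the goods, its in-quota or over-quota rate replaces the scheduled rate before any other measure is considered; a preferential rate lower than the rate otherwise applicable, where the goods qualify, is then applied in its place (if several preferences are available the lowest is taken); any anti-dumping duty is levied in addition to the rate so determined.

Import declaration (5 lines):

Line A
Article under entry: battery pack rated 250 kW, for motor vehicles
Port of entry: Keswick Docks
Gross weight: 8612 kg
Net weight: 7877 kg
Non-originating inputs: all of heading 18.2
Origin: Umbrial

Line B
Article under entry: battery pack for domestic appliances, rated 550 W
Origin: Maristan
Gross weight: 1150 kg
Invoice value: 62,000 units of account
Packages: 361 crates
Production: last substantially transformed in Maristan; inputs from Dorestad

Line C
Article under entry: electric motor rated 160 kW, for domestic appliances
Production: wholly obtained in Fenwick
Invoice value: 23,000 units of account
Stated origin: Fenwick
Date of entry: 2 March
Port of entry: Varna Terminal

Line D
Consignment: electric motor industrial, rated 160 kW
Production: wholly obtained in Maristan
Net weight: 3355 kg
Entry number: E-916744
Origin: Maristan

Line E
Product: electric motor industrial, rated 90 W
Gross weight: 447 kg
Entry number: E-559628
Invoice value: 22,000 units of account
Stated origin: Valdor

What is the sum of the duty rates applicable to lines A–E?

154%

Line A: battery pack → 18.1; rated 250 kW → 18.1.2; for motor vehicles → 18.1.2.2. Scheduled 31%. Umbrial agreement on 18.1: CTH met → 15% available; preferential 15%. → 15%.
Line B: battery pack → 18.1; rated 550 W → 18.1.1; for domestic appliances → 18.1.1.2. Scheduled 34%. Maristan agreement on 18.2.3.1: 18.1.1.2 not covered. → 34%.
Line C: electric motor → 18.2; rated 160 kW → 18.2.1; for domestic appliances → 18.2.1.1. Scheduled 21%. Fenwick agreement on 18.2.3.1: 18.2.1.1 not covered. → 21%.
Line D: electric motor → 18.2; rated 160 kW → 18.2.1; industrial → 18.2.1.2. Scheduled 33%. Maristan agreement on 18.2.3.1: 18.2.1.2 not covered; anti-dumping (Maristan, 18.2.1): +36%; total 33% + 36% = 69%. → 69%.
Line E: electric motor → 18.2; rated 90 W → 18.2.2; industrial → 18.2.2.1. Scheduled 15%. No special measure applies. → 15%.
Sum: 15% + 34% + 21% + 69% + 15% = 154%.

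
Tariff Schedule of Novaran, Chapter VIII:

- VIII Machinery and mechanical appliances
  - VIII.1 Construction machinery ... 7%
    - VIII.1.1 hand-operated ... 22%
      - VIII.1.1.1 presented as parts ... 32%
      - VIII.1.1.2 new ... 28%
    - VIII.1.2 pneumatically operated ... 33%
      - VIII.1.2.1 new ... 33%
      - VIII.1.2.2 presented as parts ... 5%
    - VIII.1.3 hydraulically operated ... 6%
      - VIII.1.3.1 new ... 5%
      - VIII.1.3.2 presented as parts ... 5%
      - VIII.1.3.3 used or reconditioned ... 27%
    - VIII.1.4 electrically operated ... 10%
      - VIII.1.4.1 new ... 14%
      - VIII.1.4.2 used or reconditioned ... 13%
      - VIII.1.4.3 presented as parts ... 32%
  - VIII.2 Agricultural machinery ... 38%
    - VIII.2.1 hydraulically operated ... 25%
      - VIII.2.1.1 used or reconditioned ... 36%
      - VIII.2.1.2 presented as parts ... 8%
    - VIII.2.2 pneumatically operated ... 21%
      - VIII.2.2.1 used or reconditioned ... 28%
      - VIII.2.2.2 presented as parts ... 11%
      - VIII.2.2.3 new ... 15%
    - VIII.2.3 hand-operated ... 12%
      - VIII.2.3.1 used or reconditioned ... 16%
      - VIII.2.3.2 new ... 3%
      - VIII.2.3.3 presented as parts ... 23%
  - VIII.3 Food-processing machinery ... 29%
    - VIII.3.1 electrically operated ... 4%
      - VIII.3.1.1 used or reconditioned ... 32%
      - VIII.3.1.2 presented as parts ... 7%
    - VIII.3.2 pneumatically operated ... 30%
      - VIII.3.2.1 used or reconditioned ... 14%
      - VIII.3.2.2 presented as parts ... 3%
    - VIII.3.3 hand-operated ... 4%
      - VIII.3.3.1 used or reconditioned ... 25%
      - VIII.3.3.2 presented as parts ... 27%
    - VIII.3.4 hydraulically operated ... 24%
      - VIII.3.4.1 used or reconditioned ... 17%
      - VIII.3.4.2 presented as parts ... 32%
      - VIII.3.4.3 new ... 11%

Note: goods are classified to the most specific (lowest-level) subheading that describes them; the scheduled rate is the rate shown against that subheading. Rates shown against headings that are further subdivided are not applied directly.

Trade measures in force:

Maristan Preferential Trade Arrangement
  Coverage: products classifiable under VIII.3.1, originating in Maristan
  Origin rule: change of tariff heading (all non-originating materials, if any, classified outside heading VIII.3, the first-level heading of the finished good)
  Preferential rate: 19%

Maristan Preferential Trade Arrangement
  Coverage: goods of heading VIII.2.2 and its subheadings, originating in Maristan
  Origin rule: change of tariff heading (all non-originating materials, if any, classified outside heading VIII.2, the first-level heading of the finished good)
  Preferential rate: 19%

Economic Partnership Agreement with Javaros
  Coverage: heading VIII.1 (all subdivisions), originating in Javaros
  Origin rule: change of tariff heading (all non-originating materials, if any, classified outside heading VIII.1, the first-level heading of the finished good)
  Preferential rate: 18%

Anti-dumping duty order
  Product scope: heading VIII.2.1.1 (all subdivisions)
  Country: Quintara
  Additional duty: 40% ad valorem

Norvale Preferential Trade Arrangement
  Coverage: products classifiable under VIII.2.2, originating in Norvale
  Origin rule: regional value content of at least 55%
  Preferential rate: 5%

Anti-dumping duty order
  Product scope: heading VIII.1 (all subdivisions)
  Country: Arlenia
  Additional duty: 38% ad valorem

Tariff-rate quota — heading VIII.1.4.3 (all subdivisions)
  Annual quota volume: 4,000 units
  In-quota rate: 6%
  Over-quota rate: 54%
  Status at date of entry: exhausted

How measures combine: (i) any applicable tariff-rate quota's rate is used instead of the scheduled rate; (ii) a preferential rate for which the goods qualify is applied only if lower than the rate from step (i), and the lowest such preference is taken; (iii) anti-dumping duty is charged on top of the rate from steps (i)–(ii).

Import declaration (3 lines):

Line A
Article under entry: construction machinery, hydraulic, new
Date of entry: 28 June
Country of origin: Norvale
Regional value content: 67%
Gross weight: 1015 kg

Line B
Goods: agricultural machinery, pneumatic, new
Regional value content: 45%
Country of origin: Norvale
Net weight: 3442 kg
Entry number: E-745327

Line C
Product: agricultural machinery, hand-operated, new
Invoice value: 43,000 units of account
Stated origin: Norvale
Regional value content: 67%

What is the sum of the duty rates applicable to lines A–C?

Line A: construction → VIII.1; hydraulic → VIII.1.3; new → VIII.1.3.1. Scheduled 5%. Norvale agreement on VIII.2.2: VIII.1.3.1 not covered. → 5%.
Line B: agricultural → VIII.2; pneumatic → VIII.2.2; new → VIII.2.2.3. Scheduled 15%. Norvale agreement on VIII.2.2: RVC < 55%. → 15%.
Line C: agricultural → VIII.2; hand-operated → VIII.2.3; new → VIII.2.3.2. Scheduled 3%. Norvale agreement on VIII.2.2: VIII.2.3.2 not covered. → 3%.
Sum: 5% + 15% + 3% = 23%.

23%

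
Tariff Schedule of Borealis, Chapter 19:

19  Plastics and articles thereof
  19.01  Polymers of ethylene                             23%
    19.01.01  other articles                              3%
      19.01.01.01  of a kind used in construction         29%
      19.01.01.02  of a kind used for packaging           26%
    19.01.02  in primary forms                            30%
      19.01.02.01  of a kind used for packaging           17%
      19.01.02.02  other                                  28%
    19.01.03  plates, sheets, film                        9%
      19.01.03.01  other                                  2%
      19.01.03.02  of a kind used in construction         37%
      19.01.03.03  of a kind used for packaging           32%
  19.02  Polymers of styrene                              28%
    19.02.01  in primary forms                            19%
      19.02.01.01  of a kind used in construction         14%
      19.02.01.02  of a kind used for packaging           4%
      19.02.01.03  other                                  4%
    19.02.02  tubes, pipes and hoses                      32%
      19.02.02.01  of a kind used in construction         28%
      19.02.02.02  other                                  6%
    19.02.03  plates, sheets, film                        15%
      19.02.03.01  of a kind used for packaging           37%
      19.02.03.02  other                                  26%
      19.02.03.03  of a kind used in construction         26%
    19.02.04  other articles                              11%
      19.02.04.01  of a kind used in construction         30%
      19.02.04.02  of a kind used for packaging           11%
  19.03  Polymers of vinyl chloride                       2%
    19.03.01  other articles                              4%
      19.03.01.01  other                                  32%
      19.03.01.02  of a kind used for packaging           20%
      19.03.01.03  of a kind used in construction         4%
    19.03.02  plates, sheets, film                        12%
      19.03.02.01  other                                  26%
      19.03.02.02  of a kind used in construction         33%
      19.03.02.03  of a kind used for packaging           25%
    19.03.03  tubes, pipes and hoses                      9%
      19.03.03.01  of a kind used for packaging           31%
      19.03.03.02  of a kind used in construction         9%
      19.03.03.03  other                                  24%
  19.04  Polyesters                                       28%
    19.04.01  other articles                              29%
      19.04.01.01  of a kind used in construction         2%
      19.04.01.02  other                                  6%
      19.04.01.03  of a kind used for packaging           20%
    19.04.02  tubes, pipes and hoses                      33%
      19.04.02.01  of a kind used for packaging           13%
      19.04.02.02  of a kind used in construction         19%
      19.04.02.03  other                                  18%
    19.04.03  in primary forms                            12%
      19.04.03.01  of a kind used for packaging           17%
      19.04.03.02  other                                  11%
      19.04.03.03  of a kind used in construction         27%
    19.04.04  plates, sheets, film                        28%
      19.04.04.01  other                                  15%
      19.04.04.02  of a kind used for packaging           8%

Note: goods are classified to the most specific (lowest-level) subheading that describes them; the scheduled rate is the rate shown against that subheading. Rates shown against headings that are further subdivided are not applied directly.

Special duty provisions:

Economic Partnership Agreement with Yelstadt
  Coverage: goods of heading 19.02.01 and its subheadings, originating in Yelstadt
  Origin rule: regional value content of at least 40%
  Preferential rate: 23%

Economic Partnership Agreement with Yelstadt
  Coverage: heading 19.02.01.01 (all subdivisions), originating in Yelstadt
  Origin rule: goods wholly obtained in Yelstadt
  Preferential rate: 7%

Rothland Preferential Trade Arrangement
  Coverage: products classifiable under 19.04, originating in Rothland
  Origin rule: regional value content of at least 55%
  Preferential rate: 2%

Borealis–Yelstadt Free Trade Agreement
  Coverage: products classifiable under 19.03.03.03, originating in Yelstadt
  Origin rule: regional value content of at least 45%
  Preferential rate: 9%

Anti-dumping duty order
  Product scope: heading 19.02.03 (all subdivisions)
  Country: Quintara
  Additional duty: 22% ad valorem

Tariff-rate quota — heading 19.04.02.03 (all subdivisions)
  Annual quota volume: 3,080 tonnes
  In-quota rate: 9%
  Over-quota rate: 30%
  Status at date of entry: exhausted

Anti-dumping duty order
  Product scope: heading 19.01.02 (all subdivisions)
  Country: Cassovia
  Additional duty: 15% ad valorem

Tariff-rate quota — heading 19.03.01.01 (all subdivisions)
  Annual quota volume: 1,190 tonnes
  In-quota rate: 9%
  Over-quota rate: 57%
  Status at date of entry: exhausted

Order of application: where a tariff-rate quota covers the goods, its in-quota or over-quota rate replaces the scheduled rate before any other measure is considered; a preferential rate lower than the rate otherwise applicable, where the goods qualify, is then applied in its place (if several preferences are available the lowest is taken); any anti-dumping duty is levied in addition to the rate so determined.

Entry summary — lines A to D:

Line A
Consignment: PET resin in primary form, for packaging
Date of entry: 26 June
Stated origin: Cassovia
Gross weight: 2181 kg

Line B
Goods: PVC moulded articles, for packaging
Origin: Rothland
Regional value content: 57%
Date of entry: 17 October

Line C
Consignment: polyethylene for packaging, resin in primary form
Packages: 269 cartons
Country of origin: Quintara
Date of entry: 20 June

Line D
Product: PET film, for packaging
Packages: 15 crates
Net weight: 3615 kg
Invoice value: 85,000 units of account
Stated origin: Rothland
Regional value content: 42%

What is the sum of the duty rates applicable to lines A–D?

Line A: PET → 19.04; resin in primary form → 19.04.03; for packaging → 19.04.03.01. Scheduled 17%. No special measure applies. → 17%.
Line B: PVC → 19.03; moulded articles → 19.03.01; for packaging → 19.03.01.02. Scheduled 20%. Rothland agreement on 19.04: 19.03.01.02 not covered. → 20%.
Line C: polyethylene → 19.01; resin in primary form → 19.01.02; for packaging → 19.01.02.01. Scheduled 17%. No special measure applies. → 17%.
Line D: PET → 19.04; film → 19.04.04; for packaging → 19.04.04.02. Scheduled 8%. Rothland agreement on 19.04: RVC < 55%. → 8%.
Sum: 17% + 20% + 17% + 8% = 62%.

62%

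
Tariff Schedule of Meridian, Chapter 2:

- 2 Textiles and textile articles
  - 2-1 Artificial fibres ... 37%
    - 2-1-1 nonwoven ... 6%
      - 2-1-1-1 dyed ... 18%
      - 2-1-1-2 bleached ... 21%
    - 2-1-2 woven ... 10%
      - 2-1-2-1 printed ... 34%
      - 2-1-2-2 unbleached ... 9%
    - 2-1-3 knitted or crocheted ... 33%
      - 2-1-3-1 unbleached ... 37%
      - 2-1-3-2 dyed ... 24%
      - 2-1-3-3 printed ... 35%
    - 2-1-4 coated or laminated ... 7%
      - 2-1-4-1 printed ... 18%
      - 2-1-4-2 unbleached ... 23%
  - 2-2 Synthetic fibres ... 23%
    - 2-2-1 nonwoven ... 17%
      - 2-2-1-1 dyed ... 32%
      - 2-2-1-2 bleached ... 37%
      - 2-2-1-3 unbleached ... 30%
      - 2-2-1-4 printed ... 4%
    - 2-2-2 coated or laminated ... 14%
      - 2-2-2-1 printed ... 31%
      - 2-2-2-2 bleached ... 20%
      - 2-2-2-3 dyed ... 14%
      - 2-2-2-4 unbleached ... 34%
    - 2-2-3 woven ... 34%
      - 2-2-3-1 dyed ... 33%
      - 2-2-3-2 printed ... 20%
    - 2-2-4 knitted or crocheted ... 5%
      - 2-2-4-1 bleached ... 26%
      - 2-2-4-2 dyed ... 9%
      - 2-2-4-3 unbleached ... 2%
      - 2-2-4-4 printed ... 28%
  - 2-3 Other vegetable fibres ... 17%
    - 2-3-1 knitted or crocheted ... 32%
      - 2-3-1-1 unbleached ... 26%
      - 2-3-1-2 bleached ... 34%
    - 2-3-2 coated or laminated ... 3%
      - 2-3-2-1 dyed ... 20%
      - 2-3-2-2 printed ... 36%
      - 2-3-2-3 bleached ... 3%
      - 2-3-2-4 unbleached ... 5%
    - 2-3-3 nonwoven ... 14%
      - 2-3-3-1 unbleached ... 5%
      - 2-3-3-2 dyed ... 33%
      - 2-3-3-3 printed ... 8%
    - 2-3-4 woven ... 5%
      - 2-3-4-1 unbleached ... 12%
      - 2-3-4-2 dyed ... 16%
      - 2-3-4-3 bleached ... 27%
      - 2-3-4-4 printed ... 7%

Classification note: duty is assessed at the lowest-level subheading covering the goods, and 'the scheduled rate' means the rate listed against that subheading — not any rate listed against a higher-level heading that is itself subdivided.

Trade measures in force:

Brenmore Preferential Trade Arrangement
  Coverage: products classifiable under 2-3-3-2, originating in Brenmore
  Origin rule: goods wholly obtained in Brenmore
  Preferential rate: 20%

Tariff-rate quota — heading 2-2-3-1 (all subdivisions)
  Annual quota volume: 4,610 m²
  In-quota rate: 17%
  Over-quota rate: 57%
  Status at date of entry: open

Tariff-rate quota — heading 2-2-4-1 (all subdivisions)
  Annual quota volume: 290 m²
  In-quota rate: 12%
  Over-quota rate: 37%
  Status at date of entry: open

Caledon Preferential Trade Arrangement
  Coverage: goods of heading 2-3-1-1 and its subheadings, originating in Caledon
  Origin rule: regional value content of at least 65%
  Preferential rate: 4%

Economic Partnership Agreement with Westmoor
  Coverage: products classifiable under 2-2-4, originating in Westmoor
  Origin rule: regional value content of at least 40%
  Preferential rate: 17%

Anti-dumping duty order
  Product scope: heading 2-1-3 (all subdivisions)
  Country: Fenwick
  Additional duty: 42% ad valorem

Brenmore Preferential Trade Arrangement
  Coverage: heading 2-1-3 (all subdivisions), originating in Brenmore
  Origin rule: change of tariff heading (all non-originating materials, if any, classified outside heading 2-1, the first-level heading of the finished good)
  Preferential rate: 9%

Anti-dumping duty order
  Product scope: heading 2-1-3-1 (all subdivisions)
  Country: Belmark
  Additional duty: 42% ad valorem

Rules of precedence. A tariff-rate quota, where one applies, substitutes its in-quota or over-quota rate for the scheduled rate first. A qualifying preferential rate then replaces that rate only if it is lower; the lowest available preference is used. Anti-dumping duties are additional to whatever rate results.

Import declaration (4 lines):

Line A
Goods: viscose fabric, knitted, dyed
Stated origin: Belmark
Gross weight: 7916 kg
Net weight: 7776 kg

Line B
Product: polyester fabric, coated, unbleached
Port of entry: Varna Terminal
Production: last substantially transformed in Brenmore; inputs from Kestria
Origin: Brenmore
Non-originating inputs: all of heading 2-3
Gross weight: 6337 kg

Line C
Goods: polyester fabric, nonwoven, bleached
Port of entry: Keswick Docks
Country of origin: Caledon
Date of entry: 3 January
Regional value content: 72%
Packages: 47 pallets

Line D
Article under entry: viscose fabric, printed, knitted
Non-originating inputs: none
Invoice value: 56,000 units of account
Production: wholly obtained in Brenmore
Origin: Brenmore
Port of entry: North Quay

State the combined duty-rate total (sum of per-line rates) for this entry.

104%

Line A: viscose → 2-1; knitted → 2-1-3; dyed → 2-1-3-2. Scheduled 24%. No special measure applies. → 24%.
Line B: polyester → 2-2; coated → 2-2-2; unbleached → 2-2-2-4. Scheduled 34%. Brenmore agreement on 2-3-3-2: 2-2-2-4 not covered; Brenmore agreement on 2-1-3: 2-2-2-4 not covered. → 34%.
Line C: polyester → 2-2; nonwoven → 2-2-1; bleached → 2-2-1-2. Scheduled 37%. Caledon agreement on 2-3-1-1: 2-2-1-2 not covered. → 37%.
Line D: viscose → 2-1; knitted → 2-1-3; printed → 2-1-3-3. Scheduled 35%. Brenmore agreement on 2-3-3-2: 2-1-3-3 not covered; Brenmore agreement on 2-1-3: CTH met → 9% available; preferential 9%. → 9%.
Sum: 24% + 34% + 37% + 9% = 104%.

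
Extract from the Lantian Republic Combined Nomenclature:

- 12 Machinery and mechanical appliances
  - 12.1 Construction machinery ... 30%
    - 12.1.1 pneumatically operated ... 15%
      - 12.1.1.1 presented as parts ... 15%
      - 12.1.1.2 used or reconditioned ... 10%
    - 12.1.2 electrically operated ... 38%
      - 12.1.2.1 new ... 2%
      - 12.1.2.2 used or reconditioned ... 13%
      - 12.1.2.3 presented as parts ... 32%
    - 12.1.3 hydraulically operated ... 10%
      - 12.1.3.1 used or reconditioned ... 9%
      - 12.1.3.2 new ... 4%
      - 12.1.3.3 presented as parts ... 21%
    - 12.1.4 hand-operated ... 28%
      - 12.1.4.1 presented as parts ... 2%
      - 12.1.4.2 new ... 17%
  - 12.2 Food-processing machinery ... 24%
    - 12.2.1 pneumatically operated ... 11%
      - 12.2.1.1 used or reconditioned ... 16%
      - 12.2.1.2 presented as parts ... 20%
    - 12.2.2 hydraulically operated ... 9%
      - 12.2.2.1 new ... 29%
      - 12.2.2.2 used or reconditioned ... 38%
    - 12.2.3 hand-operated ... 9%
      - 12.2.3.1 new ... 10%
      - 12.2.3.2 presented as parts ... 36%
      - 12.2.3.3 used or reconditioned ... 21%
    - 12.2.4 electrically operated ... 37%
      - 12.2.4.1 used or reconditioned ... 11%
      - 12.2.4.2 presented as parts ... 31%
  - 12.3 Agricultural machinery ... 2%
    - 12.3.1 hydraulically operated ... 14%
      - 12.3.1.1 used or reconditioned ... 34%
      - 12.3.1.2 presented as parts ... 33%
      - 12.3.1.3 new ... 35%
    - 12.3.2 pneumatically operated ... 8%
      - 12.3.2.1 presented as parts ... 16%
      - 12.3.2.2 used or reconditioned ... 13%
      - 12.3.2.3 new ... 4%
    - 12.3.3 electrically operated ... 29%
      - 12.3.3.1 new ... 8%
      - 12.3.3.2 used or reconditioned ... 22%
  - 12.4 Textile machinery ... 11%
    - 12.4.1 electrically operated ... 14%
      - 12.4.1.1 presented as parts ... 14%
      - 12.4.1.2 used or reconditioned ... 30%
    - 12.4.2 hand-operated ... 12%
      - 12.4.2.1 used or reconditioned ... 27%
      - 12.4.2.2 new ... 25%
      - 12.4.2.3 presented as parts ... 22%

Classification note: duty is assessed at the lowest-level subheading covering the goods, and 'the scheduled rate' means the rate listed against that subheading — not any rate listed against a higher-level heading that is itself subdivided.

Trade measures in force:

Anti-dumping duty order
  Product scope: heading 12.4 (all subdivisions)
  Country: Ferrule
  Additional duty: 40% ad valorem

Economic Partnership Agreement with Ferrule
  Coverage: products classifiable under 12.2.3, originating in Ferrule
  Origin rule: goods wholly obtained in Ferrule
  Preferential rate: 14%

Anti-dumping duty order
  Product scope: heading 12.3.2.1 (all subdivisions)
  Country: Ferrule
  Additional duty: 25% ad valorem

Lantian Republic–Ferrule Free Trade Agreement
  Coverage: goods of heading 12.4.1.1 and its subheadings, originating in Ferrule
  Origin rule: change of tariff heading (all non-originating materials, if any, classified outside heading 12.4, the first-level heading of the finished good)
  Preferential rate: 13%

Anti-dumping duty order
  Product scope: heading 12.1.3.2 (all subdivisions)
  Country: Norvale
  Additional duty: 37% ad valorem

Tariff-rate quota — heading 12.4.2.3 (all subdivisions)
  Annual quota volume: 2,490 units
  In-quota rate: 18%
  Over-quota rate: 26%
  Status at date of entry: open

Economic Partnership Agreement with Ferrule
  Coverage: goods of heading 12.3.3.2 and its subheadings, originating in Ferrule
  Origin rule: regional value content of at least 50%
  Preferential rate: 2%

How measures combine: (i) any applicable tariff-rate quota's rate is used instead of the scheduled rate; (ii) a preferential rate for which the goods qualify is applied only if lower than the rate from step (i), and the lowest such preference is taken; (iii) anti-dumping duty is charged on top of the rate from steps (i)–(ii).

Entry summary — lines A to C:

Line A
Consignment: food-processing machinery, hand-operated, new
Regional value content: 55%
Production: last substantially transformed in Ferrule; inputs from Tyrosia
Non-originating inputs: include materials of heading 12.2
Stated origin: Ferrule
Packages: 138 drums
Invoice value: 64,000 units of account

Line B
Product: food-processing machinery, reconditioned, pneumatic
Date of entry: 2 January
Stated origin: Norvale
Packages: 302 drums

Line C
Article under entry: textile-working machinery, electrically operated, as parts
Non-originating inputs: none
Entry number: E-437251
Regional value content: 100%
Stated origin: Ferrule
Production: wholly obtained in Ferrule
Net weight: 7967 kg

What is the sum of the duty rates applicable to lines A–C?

Line A: food-processing → 12.2; hand-operated → 12.2.3; new → 12.2.3.1. Scheduled 10%. Ferrule agreement on 12.2.3: not wholly obtained; Ferrule agreement on 12.4.1.1: 12.2.3.1 not covered; Ferrule agreement on 12.3.3.2: 12.2.3.1 not covered. → 10%.
Line B: food-processing → 12.2; pneumatic → 12.2.1; reconditioned → 12.2.1.1. Scheduled 16%. No special measure applies. → 16%.
Line C: textile-working → 12.4; electrically operated → 12.4.1; as parts → 12.4.1.1. Scheduled 14%. Ferrule agreement on 12.2.3: 12.4.1.1 not covered; Ferrule agreement on 12.4.1.1: CTH met → 13% available; Ferrule agreement on 12.3.3.2: 12.4.1.1 not covered; preferential 13%; anti-dumping (Ferrule, 12.4): +40%; total 13% + 40% = 53%. → 53%.
Sum: 10% + 16% + 53% = 79%.

79%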